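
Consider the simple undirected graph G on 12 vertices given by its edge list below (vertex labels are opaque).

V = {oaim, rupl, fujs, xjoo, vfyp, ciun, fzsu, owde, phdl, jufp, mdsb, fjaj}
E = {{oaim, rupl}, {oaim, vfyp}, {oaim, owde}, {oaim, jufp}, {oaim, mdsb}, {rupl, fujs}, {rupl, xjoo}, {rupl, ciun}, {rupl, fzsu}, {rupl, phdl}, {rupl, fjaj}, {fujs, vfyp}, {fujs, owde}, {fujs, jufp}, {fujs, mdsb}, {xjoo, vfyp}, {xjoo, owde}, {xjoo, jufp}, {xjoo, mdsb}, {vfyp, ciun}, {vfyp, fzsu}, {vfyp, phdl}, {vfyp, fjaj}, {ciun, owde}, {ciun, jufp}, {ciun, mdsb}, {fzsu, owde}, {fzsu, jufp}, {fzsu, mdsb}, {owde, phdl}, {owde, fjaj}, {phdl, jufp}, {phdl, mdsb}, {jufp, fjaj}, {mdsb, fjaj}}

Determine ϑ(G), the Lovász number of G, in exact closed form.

7

Vertex mdsb has 7 neighbors: oaim, fujs, xjoo, ciun, fzsu, phdl, fjaj.
Vertex ciun has 5 neighbors: rupl, vfyp, owde, jufp, mdsb.
N(jufp) = {oaim, fujs, xjoo, ciun, fzsu, phdl, fjaj}, |N(jufp)| = 7.
Vertex xjoo has 5 neighbors: rupl, vfyp, owde, jufp, mdsb.
K_{7,5} (perfect); ϑ(G) = α(G) = max{7,5} = 7.
≈ 7.000000000 (to 9 d.p.).
Lovász sandwich 7 ≤ 7 ≤ 7: collapsed.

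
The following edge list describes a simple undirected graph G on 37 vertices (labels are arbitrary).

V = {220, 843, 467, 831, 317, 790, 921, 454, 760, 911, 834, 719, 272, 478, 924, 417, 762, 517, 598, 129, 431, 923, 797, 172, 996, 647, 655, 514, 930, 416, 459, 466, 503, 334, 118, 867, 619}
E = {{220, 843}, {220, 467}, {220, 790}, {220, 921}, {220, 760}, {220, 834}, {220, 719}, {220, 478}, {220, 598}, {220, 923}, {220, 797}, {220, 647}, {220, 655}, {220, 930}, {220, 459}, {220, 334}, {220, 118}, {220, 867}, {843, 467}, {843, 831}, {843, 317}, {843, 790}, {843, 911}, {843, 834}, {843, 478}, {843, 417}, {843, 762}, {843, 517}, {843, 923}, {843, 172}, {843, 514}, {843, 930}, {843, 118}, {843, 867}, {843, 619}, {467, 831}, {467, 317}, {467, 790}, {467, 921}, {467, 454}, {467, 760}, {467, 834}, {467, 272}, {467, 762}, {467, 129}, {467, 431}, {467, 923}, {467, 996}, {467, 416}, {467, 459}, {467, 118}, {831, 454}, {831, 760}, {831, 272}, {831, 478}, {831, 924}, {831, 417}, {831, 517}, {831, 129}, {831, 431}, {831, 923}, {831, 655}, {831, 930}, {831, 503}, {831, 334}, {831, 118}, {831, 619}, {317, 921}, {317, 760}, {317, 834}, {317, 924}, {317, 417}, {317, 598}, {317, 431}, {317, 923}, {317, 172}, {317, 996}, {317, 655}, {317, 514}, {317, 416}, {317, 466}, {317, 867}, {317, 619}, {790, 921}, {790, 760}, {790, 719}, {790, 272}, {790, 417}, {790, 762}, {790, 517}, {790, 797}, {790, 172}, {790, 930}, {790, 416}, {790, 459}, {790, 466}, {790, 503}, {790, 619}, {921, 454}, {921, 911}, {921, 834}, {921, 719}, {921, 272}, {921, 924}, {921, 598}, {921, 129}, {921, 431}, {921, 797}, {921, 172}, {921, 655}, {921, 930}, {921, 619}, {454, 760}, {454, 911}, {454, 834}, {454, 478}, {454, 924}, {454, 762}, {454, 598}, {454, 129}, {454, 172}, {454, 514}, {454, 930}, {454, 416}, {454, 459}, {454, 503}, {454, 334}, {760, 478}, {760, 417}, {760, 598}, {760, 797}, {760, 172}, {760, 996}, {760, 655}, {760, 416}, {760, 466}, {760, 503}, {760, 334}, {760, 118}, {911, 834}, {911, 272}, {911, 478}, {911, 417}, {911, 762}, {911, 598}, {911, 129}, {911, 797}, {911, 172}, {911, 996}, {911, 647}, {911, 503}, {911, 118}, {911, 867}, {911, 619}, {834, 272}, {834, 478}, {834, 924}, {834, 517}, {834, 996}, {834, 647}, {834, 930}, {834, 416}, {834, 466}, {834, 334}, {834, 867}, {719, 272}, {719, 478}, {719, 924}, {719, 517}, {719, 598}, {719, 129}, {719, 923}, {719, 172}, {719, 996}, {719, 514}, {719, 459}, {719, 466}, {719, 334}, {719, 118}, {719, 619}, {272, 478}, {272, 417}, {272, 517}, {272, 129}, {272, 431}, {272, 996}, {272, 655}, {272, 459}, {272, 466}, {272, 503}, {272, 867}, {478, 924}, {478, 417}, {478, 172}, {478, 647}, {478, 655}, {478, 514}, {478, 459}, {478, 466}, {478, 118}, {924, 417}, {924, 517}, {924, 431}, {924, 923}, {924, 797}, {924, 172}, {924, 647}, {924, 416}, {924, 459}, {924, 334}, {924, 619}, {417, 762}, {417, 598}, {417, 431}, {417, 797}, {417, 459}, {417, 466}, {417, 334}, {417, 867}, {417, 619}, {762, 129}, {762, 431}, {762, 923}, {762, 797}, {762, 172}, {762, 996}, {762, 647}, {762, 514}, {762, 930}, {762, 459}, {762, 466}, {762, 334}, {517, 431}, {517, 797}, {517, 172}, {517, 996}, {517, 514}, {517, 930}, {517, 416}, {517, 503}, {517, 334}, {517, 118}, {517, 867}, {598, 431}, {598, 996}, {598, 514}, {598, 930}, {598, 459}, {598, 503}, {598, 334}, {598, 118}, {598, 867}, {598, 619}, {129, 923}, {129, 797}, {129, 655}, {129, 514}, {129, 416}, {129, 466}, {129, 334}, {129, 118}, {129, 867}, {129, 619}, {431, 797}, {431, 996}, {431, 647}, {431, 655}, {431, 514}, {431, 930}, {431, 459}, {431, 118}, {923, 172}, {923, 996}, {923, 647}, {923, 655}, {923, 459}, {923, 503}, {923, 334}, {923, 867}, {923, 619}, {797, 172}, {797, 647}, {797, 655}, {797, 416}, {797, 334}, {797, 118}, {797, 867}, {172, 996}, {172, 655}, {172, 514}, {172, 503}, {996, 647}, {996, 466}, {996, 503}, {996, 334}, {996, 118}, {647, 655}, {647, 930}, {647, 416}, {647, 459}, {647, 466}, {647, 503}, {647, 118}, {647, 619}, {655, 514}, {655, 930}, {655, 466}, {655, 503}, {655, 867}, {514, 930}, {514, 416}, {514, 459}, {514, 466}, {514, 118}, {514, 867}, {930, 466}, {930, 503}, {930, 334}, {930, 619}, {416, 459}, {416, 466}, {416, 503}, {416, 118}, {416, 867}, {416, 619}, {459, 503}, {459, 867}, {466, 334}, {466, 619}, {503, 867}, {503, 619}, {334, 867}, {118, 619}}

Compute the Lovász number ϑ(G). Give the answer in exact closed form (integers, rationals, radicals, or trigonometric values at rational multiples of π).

N(831) = {843, 467, 454, 760, 272, 478, 924, 417, 517, 129, 431, 923, 655, 930, 503, 334, 118, 619}, |N(831)| = 18.
Vertex 334 has 18 neighbors: 220, 831, 454, 760, 834, 719, 924, 417, 762, 517, 598, 129, 923, 797, 996, 930, 466, 867.
deg(129) = 18; N(129) = {467, 831, 921, 454, 911, 719, 272, 762, 923, 797, 655, 514, 416, 466, 334, 118, 867, 619}.
deg(467) = 18; N(467) = {220, 843, 831, 317, 790, 921, 454, 760, 834, 272, 762, 129, 431, 923, 996, 416, 459, 118}.
18-regular, N=37; SR(37,18,8,9) — a Paley graph.
Distinct eigenvalues (to 4 d.p.): [18.0, 2.5414, -3.5414].
Lovász: ϑ = −37(-sqrt(37)/2 - 1/2)/(18+-(-sqrt(37)/2 - 1/2)) = sqrt(37).
= 6.0827625… (decimal).

sqrt(37)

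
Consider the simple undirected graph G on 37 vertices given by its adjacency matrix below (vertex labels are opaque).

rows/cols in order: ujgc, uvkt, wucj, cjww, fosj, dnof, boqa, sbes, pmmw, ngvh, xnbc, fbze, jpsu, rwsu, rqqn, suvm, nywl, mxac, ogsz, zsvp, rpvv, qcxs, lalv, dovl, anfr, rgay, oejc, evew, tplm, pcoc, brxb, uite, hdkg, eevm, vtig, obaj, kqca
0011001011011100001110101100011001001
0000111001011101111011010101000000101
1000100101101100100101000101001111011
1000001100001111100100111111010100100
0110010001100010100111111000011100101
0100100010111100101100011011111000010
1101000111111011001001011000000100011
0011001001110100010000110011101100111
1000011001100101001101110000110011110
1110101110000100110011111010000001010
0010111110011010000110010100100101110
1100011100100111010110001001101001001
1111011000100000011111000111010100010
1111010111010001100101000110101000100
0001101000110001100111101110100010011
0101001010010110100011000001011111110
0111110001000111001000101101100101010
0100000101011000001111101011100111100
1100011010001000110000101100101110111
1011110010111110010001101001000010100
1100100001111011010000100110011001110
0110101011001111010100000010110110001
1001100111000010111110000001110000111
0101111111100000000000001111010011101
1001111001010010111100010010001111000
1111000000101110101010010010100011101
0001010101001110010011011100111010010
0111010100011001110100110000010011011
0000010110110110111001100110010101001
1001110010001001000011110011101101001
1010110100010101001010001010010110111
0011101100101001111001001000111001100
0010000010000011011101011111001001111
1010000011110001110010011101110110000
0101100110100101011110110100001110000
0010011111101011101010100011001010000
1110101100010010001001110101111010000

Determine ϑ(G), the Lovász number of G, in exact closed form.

sqrt(37)

deg(fosj) = 18; N(fosj) = {uvkt, wucj, dnof, ngvh, xnbc, rqqn, nywl, zsvp, rpvv, qcxs, lalv, dovl, anfr, pcoc, brxb, uite, vtig, kqca}.
N(pmmw) = {ujgc, dnof, boqa, ngvh, xnbc, rwsu, suvm, ogsz, zsvp, qcxs, lalv, dovl, tplm, pcoc, hdkg, eevm, vtig, obaj}, |N(pmmw)| = 18.
Vertex cjww has 18 neighbors: ujgc, boqa, sbes, jpsu, rwsu, rqqn, suvm, nywl, zsvp, lalv, dovl, anfr, rgay, oejc, evew, pcoc, uite, vtig.
N(boqa) = {ujgc, uvkt, cjww, sbes, pmmw, ngvh, xnbc, fbze, jpsu, rqqn, suvm, ogsz, qcxs, dovl, anfr, uite, obaj, kqca}, |N(boqa)| = 18.
deg(v) = 18 for all v (|V|=37); strongly regular (37,18,8,9).
Distinct eigenvalues (to 3 d.p.): [18.0, 2.541, -3.541].
−37·(-sqrt(37)/2 - 1/2) / ((18)−(-sqrt(37)/2 - 1/2)) = sqrt(37) = ϑ(G).
= 6.0827625… (decimal).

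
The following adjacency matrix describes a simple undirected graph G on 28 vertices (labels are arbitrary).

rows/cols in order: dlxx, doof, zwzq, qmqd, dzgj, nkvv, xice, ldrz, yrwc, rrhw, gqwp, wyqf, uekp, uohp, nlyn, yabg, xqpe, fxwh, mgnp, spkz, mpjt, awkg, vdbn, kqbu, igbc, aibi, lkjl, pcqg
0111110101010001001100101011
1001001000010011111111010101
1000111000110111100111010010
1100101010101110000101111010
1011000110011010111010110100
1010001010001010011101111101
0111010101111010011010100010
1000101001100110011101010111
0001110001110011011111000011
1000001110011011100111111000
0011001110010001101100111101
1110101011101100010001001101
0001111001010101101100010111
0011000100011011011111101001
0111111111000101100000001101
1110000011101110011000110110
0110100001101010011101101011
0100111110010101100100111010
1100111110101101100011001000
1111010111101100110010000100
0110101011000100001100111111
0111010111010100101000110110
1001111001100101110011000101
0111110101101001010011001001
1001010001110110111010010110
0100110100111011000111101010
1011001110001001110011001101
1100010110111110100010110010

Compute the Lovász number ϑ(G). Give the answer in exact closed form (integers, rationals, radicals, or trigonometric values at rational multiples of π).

7

Vertex zwzq has 15 neighbors: dlxx, dzgj, nkvv, xice, gqwp, wyqf, uohp, nlyn, yabg, xqpe, spkz, mpjt, awkg, kqbu, lkjl.
Vertex pcqg has 15 neighbors: dlxx, doof, nkvv, ldrz, yrwc, gqwp, wyqf, uekp, uohp, nlyn, xqpe, mpjt, vdbn, kqbu, lkjl.
N(yabg) = {dlxx, doof, zwzq, yrwc, rrhw, gqwp, uekp, uohp, nlyn, fxwh, mgnp, vdbn, kqbu, aibi, lkjl}, |N(yabg)| = 15.
Vertex qmqd has 15 neighbors: dlxx, doof, dzgj, xice, yrwc, gqwp, uekp, uohp, nlyn, spkz, awkg, vdbn, kqbu, igbc, lkjl.
G on 28 vertices is 15-regular; Kneser K(8,2) on C(8,2)=28 vertices.
Distinct eigenvalues (to 3 d.p.): [15.0, 1.0, -5.0].
−28·(-5) / ((15)−(-5)) = 7 = ϑ(G).
≈ 7.00000000 (to 8 d.p.).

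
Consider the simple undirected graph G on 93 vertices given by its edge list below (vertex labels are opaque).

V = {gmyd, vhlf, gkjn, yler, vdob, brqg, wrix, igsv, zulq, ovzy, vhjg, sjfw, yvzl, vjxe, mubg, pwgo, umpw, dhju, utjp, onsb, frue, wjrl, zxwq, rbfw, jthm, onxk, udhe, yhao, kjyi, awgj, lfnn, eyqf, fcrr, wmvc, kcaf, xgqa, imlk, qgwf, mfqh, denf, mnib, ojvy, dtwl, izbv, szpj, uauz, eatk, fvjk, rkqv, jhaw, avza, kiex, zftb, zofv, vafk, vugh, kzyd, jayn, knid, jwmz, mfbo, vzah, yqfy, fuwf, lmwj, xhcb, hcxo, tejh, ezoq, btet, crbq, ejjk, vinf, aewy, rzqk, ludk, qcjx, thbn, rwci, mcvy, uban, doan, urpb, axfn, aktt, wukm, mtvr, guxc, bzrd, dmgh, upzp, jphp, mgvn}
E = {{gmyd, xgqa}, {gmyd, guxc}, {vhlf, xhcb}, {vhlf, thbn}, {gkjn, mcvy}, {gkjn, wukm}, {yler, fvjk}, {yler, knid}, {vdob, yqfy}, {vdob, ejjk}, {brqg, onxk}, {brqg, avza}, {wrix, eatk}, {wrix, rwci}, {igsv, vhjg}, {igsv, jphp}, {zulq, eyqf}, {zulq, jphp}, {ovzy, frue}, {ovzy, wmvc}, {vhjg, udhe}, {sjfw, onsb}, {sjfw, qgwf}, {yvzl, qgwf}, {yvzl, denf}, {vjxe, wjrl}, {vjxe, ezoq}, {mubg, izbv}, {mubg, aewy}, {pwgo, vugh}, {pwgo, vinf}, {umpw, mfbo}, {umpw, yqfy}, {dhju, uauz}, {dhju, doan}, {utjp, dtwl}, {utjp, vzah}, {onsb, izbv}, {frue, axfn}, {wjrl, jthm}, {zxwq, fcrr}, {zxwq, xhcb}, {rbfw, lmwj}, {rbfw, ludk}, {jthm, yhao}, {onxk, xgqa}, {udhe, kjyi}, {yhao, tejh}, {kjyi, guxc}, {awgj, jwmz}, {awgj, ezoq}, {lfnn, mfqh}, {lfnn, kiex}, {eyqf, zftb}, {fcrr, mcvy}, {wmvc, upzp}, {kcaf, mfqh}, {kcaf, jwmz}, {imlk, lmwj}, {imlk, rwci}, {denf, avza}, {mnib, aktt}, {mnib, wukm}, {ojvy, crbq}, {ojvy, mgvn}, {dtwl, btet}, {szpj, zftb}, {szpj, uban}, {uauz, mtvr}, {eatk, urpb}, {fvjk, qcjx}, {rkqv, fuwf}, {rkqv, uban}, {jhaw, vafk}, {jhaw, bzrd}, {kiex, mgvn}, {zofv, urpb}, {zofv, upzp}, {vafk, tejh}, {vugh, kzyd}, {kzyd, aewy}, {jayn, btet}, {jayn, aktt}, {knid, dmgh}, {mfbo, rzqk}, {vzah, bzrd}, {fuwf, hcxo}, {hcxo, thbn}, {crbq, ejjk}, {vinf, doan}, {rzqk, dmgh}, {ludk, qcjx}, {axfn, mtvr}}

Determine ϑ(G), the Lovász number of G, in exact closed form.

deg(wjrl) = 2; N(wjrl) = {vjxe, jthm}.
deg(bzrd) = 2; N(bzrd) = {jhaw, vzah}.
deg(xhcb) = 2; N(xhcb) = {vhlf, zxwq}.
deg(jwmz) = 2; N(jwmz) = {awgj, kcaf}.
G on 93 vertices is 2-regular; connected 2-regular on 93 ⇒ C_{93}.
Distinct eigenvalues (to 6 d.p.): [2.0, 1.995437, 1.98177, 1.95906, 1.927411, 1.886968, 1.837916, 1.780477, 1.714914, 1.641527, 1.56065, 1.472651, 1.377934, 1.276929, 1.170098, 1.057928, 0.940931, 0.819641, 0.694611, 0.566411, 0.435627, 0.302856, 0.168702, 0.033779, -0.101298, -0.235913, -0.369452, -0.501305, -0.630871, -0.757558, -0.880788, -1.0, -1.114649, -1.224212, -1.328189, -1.426106, -1.517516, -1.602002, -1.679179, -1.748693, -1.810229, -1.863505, -1.908279, -1.944345, -1.97154, -1.989739, -1.998859].
ϑ = −N·λ_min/(λ_max−λ_min) = −93·(-2*cos(pi/93))/(2−(-2*cos(pi/93))) = 93*cos(pi/93)/(cos(pi/93) + 1).
= 46.48673188… (decimal).
46 ≤ 93*cos(pi/93)/(cos(pi/93) + 1) ≤ 47: both strict.

93*cos(pi/93)/(cos(pi/93) + 1)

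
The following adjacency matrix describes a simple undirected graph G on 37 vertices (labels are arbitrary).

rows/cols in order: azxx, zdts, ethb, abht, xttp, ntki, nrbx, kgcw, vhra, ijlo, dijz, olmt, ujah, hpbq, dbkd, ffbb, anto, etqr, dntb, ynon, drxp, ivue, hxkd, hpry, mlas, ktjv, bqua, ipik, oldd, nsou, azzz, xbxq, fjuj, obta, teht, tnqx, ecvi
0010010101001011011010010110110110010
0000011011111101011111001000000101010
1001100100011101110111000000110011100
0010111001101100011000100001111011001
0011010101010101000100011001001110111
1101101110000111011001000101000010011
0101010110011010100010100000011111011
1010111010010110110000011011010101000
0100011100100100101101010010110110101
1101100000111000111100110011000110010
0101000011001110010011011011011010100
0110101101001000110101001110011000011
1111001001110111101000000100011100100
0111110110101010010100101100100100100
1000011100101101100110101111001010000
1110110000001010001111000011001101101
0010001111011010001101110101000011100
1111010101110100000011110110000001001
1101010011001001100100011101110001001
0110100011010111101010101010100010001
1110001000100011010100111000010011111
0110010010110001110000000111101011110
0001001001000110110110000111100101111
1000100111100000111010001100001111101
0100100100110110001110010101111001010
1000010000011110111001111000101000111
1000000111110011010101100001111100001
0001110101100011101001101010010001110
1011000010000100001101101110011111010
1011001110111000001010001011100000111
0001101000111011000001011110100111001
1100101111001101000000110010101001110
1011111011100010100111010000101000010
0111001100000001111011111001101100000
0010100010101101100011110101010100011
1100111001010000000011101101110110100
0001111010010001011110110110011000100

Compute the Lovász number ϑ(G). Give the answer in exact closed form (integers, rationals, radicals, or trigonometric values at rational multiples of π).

sqrt(37)

N(teht) = {ethb, xttp, vhra, dijz, ujah, hpbq, ffbb, anto, drxp, ivue, hxkd, hpry, ktjv, ipik, nsou, xbxq, tnqx, ecvi}, |N(teht)| = 18.
N(dntb) = {azxx, zdts, abht, ntki, vhra, ijlo, ujah, ffbb, anto, ynon, hpry, mlas, ktjv, ipik, oldd, nsou, obta, ecvi}, |N(dntb)| = 18.
N(xttp) = {ethb, abht, ntki, kgcw, ijlo, olmt, hpbq, ffbb, ynon, hpry, mlas, ipik, azzz, xbxq, fjuj, teht, tnqx, ecvi}, |N(xttp)| = 18.
N(ivue) = {zdts, ethb, ntki, vhra, dijz, olmt, ffbb, anto, etqr, ktjv, bqua, ipik, oldd, azzz, fjuj, obta, teht, tnqx}, |N(ivue)| = 18.
Every vertex has degree 18 (N=37); SR(37,18,8,9) — a Paley graph.
spec(A) ≈ [18.0, 2.5414, -3.5414] (distinct, 4 d.p.).
−37·(-sqrt(37)/2 - 1/2) / ((18)−(-sqrt(37)/2 - 1/2)) = sqrt(37) = ϑ(G).
ϑ(G) ≈ 6.08276.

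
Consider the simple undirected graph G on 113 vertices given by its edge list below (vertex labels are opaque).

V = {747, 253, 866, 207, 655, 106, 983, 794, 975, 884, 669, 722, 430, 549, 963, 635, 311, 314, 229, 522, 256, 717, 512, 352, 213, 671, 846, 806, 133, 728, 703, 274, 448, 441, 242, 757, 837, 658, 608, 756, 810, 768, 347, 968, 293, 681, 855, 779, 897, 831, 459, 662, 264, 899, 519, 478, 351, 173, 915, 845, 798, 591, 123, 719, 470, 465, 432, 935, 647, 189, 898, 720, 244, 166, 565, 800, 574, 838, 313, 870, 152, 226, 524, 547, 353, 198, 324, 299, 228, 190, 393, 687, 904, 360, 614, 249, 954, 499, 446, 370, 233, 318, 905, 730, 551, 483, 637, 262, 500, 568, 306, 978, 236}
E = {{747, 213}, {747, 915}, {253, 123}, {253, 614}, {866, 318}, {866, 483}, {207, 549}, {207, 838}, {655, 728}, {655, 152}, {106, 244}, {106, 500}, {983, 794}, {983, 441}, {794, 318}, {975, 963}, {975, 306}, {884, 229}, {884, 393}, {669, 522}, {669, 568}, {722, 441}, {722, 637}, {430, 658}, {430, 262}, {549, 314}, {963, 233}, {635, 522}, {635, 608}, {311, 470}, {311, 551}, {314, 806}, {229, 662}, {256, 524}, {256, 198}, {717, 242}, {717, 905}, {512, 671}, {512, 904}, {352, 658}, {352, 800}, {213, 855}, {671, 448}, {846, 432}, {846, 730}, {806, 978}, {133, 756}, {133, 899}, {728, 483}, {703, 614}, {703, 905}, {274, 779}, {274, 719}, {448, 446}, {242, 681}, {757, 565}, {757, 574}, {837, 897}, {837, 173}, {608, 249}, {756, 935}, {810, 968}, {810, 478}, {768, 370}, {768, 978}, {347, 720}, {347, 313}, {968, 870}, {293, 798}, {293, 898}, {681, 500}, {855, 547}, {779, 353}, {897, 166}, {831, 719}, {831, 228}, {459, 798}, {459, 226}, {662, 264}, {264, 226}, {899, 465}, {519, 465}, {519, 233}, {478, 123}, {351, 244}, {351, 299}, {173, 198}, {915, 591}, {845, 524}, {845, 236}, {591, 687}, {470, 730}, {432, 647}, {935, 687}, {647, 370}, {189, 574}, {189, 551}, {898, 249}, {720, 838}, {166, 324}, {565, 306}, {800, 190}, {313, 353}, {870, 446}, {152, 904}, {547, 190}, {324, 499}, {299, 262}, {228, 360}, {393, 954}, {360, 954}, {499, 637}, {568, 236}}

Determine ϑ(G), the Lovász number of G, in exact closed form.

Vertex 549 has 2 neighbors: 207, 314.
deg(728) = 2; N(728) = {655, 483}.
deg(687) = 2; N(687) = {591, 935}.
Vertex 756 has 2 neighbors: 133, 935.
deg(v) = 2 for all v (|V|=113); the odd cycle C_{113}.
spec(A) ≈ [2.0, 1.997, 1.988, 1.972, 1.951, 1.923, 1.89, 1.85, 1.805, 1.755, 1.699, 1.637, 1.571, 1.5, 1.424, 1.344, 1.259, 1.171, 1.079, 0.984, 0.886, 0.785, 0.681, 0.576, 0.468, 0.359, 0.25, 0.139, 0.028, -0.083, -0.194, -0.305, -0.414, -0.522, -0.629, -0.733, -0.835, -0.935, -1.032, -1.126, -1.216, -1.302, -1.384, -1.462, -1.536, -1.605, -1.669, -1.727, -1.781, -1.829, -1.871, -1.907, -1.938, -1.962, -1.981, -1.993, -1.999] (distinct, 3 d.p.).
λ_max=2, λ_min=-2*cos(pi/113); ϑ = −113·λ_min/(λ_max−λ_min) = 113*cos(pi/113)/(cos(pi/113) + 1).
ϑ(G) ≈ 56.48908089.
Lovász sandwich 56 ≤ 113*cos(pi/113)/(cos(pi/113) + 1) ≤ 57: both strict.

113*cos(pi/113)/(cos(pi/113) + 1)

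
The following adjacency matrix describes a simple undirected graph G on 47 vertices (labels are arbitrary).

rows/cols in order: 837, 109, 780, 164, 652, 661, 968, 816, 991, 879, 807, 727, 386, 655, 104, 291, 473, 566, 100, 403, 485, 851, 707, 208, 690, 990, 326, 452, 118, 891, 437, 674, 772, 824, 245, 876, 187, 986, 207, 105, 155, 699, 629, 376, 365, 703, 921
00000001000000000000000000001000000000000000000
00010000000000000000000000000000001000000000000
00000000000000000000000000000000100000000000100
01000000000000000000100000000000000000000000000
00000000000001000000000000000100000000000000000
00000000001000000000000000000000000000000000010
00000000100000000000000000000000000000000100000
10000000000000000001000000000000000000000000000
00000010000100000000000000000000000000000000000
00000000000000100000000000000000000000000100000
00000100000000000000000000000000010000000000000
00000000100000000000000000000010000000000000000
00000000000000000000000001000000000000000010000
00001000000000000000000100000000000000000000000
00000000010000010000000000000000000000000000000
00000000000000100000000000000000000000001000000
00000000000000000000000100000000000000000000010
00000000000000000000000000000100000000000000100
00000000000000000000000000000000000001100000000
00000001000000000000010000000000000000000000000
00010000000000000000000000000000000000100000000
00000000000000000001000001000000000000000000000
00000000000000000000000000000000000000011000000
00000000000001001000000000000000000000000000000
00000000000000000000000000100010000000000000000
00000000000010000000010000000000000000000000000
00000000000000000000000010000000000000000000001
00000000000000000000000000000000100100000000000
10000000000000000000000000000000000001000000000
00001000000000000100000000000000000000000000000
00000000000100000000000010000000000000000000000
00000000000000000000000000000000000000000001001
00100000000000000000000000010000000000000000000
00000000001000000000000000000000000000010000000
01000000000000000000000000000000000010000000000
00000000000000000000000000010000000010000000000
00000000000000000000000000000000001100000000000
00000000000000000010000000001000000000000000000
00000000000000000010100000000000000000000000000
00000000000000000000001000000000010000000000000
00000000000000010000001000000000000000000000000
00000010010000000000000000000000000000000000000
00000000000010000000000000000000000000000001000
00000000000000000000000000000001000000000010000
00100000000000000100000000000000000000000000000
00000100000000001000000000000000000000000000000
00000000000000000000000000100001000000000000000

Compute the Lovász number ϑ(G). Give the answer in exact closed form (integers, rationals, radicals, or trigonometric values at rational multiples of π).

47*cos(pi/47)/(cos(pi/47) + 1)

N(473) = {208, 703}, |N(473)| = 2.
N(690) = {326, 437}, |N(690)| = 2.
Vertex 807 has 2 neighbors: 661, 824.
Vertex 291 has 2 neighbors: 104, 155.
G on 47 vertices is 2-regular; connected 2-regular on 47 ⇒ C_{47}.
Distinct eigenvalues (to 4 d.p.): [2.0, 1.9822, 1.9289, 1.8413, 1.7208, 1.5696, 1.3904, 1.1864, 0.9612, 0.7188, 0.4636, 0.2002, -0.0668, -0.3327, -0.5926, -0.8419, -1.0762, -1.2913, -1.4833, -1.6489, -1.785, -1.8893, -1.9599, -1.9955].
Lovász: ϑ = −47(-2*cos(pi/47))/(2+-(-1)*2*cos(pi/47)) = 47*cos(pi/47)/(cos(pi/47) + 1).
Numerically 23.473731493.
Lovász sandwich 23 ≤ 47*cos(pi/47)/(cos(pi/47) + 1) ≤ 24: both strict.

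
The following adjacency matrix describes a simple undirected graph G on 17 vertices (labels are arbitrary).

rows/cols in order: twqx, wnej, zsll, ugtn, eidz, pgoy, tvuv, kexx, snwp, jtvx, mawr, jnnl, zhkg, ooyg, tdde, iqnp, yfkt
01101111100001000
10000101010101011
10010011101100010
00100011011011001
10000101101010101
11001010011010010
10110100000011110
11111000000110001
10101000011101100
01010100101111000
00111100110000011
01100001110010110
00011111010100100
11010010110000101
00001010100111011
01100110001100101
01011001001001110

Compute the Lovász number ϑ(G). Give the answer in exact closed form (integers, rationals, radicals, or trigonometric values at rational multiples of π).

sqrt(17)

deg(snwp) = 8; N(snwp) = {twqx, zsll, eidz, jtvx, mawr, jnnl, ooyg, tdde}.
deg(mawr) = 8; N(mawr) = {zsll, ugtn, eidz, pgoy, snwp, jtvx, iqnp, yfkt}.
deg(wnej) = 8; N(wnej) = {twqx, pgoy, kexx, jtvx, jnnl, ooyg, iqnp, yfkt}.
deg(tvuv) = 8; N(tvuv) = {twqx, zsll, ugtn, pgoy, zhkg, ooyg, tdde, iqnp}.
8-regular, N=17; SR(17,8,3,4) — a Paley graph.
A has 3 distinct eigenvalues ≈ [8.0, 1.561553, -2.561553].
With N=17: ϑ(G) = 17·(-(-sqrt(17)/2 - 1/2))/(8−(-sqrt(17)/2 - 1/2)) = sqrt(17).
≈ 4.1231056 (to 7 d.p.).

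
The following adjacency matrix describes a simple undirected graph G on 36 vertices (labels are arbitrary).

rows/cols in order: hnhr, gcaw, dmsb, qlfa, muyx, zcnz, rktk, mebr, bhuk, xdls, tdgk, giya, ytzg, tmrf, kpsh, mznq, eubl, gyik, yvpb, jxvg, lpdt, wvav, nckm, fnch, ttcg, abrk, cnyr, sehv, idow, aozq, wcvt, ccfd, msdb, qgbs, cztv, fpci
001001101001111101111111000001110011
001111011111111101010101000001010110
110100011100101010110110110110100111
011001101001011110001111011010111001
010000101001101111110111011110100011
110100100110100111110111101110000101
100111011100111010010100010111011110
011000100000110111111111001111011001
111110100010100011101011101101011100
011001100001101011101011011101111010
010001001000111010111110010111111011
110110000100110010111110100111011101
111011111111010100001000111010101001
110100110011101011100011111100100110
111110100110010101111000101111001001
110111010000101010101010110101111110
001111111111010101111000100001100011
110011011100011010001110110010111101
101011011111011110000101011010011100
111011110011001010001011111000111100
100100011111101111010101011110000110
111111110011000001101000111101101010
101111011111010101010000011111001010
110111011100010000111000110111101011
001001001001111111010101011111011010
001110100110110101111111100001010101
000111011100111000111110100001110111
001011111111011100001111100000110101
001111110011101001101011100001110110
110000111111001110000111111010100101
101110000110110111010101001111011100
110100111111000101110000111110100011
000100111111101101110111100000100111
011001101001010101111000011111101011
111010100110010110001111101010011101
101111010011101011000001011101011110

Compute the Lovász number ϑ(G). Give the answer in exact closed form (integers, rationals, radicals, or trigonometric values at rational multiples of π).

8

N(gcaw) = {dmsb, qlfa, muyx, zcnz, mebr, bhuk, xdls, tdgk, giya, ytzg, tmrf, kpsh, mznq, gyik, jxvg, wvav, fnch, aozq, ccfd, qgbs, cztv}, |N(gcaw)| = 21.
Vertex nckm has 21 neighbors: hnhr, dmsb, qlfa, muyx, zcnz, mebr, bhuk, xdls, tdgk, giya, tmrf, mznq, gyik, jxvg, abrk, cnyr, sehv, idow, aozq, msdb, cztv.
N(mebr) = {gcaw, dmsb, rktk, ytzg, tmrf, mznq, eubl, gyik, yvpb, jxvg, lpdt, wvav, nckm, fnch, cnyr, sehv, idow, aozq, ccfd, msdb, fpci}, |N(mebr)| = 21.
Vertex ccfd has 21 neighbors: hnhr, gcaw, qlfa, rktk, mebr, bhuk, xdls, tdgk, giya, mznq, gyik, yvpb, jxvg, ttcg, abrk, cnyr, sehv, idow, wcvt, cztv, fpci.
21-regular, N=36; Kneser K(9,2) on C(9,2)=36 vertices.
A has 3 distinct eigenvalues ≈ [21.0, 1.0, -6.0].
Lovász: ϑ = −36(-6)/(21+-1*(-6)) = 8.
= 8.000000000… (decimal).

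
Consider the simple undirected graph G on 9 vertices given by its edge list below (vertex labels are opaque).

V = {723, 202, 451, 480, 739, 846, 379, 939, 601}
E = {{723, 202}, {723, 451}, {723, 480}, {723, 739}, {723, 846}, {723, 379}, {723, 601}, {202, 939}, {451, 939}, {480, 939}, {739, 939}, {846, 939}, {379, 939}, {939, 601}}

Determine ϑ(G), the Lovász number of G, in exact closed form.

Vertex 846 has 2 neighbors: 723, 939.
deg(379) = 2; N(379) = {723, 939}.
deg(739) = 2; N(739) = {723, 939}.
Vertex 601 has 2 neighbors: 723, 939.
G = K_{7,2}: α = 7 = χ(Ḡ), so ϑ = 7.
ϑ(G) ≈ 7.00000000.
Lovász sandwich 7 ≤ 7 ≤ 7: collapsed.

7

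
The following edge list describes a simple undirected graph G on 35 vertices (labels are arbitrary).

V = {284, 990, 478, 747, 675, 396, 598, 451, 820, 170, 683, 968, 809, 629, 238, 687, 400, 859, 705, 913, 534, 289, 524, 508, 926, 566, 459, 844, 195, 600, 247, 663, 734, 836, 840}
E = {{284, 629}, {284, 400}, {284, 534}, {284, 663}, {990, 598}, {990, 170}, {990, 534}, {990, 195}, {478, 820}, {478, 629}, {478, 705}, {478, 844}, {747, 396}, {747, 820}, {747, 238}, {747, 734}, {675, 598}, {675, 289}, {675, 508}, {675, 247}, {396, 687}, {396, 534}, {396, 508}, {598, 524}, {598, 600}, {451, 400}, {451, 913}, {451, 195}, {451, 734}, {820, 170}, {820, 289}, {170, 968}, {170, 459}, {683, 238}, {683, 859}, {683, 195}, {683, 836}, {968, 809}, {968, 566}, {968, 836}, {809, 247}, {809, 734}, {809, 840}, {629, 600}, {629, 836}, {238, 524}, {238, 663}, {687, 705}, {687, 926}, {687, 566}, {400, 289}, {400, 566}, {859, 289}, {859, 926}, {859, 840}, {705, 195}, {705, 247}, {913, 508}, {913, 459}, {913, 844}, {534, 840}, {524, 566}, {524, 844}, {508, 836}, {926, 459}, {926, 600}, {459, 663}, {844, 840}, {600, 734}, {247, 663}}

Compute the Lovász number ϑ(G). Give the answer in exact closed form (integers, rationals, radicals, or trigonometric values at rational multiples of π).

N(238) = {747, 683, 524, 663}, |N(238)| = 4.
Vertex 396 has 4 neighbors: 747, 687, 534, 508.
N(508) = {675, 396, 913, 836}, |N(508)| = 4.
Vertex 478 has 4 neighbors: 820, 629, 705, 844.
Regular of degree 4 on 35 vertices: Kneser K(7,3) on C(7,3)=35 vertices.
The 4 distinct eigenvalues: [4.0, 2.0, -1.0, -3.0].
Lovász (edge-transitive): ϑ = −35·(-3)/((4)−(-3)) = 15.
ϑ(G) ≈ 15.00000.

15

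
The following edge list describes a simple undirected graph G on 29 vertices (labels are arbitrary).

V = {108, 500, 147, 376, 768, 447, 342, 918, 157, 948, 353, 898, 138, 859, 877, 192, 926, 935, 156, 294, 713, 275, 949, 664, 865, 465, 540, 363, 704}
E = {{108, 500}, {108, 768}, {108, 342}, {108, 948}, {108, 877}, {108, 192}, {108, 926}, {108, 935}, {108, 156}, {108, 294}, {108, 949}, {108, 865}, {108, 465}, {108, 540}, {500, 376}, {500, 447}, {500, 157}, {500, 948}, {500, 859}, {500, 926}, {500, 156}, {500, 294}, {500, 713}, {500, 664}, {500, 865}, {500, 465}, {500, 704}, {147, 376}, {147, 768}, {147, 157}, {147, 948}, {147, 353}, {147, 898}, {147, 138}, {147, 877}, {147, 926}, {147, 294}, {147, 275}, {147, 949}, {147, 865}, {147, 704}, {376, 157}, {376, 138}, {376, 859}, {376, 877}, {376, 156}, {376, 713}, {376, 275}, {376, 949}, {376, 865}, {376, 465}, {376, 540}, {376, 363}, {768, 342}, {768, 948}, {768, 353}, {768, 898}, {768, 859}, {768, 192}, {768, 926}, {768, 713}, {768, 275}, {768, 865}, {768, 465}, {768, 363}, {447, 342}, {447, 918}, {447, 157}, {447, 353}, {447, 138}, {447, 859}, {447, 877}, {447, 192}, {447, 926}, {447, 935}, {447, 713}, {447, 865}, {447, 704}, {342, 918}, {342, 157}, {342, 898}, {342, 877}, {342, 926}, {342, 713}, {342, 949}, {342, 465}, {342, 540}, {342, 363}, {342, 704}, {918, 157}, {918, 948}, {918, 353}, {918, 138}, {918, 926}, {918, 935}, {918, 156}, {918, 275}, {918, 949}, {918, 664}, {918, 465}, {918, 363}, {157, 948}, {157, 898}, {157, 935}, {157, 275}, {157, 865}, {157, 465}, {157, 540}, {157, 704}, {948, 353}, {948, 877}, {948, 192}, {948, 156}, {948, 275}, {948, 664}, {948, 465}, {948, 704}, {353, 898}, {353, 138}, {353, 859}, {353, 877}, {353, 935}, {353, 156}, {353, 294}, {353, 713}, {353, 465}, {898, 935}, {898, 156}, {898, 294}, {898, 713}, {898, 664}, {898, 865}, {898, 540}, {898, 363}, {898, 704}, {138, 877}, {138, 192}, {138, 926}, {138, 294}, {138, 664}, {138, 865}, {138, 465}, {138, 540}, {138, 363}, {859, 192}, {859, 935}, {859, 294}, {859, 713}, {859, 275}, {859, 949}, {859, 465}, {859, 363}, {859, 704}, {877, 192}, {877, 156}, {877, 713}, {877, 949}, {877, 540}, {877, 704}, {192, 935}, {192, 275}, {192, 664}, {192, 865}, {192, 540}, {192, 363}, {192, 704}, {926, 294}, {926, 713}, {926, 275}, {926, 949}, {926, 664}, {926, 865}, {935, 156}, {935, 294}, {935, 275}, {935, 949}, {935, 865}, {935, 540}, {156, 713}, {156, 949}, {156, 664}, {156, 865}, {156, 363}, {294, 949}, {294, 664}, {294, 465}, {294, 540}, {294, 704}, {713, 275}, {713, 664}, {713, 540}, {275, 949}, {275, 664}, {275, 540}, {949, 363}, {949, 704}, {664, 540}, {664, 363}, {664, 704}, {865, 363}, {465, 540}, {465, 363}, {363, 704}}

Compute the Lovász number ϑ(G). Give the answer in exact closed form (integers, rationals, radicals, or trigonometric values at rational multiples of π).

sqrt(29)

N(376) = {500, 147, 157, 138, 859, 877, 156, 713, 275, 949, 865, 465, 540, 363}, |N(376)| = 14.
deg(540) = 14; N(540) = {108, 376, 342, 157, 898, 138, 877, 192, 935, 294, 713, 275, 664, 465}.
Vertex 877 has 14 neighbors: 108, 147, 376, 447, 342, 948, 353, 138, 192, 156, 713, 949, 540, 704.
deg(713) = 14; N(713) = {500, 376, 768, 447, 342, 353, 898, 859, 877, 926, 156, 275, 664, 540}.
G on 29 vertices is 14-regular; SR(29,14,6,7) — a Paley graph.
Distinct eigenvalues (to 5 d.p.): [14.0, 2.19258, -3.19258].
−29·(-sqrt(29)/2 - 1/2) / ((14)−(-sqrt(29)/2 - 1/2)) = sqrt(29) = ϑ(G).
Numerically 5.3852.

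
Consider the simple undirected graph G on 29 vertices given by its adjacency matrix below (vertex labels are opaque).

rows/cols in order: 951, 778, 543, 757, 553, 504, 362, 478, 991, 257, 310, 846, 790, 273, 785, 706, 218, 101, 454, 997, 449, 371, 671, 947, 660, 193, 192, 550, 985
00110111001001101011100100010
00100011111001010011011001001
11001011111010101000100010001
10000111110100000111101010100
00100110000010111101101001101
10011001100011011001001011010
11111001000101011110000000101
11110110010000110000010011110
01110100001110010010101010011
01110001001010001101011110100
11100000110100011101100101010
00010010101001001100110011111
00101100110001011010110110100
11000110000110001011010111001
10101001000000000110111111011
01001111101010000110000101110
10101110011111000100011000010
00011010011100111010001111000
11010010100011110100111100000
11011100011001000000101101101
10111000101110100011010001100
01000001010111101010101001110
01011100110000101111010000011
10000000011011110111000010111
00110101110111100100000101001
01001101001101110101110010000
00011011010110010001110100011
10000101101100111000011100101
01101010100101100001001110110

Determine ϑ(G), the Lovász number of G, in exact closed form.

sqrt(29)

N(947) = {951, 257, 310, 790, 273, 785, 706, 101, 454, 997, 660, 192, 550, 985}, |N(947)| = 14.
deg(985) = 14; N(985) = {778, 543, 553, 362, 991, 846, 273, 785, 997, 671, 947, 660, 192, 550}.
deg(192) = 14; N(192) = {757, 553, 362, 478, 257, 846, 790, 706, 997, 449, 371, 947, 550, 985}.
deg(310) = 14; N(310) = {951, 778, 543, 991, 257, 846, 706, 218, 101, 997, 449, 947, 193, 550}.
deg(v) = 14 for all v (|V|=29); SR(29,14,6,7) — a Paley graph.
A has 3 distinct eigenvalues ≈ [14.0, 2.19258, -3.19258].
ϑ = −N·λ_min/(λ_max−λ_min) = −29·(-sqrt(29)/2 - 1/2)/(14−(-sqrt(29)/2 - 1/2)) = sqrt(29).
= 5.38516481… (decimal).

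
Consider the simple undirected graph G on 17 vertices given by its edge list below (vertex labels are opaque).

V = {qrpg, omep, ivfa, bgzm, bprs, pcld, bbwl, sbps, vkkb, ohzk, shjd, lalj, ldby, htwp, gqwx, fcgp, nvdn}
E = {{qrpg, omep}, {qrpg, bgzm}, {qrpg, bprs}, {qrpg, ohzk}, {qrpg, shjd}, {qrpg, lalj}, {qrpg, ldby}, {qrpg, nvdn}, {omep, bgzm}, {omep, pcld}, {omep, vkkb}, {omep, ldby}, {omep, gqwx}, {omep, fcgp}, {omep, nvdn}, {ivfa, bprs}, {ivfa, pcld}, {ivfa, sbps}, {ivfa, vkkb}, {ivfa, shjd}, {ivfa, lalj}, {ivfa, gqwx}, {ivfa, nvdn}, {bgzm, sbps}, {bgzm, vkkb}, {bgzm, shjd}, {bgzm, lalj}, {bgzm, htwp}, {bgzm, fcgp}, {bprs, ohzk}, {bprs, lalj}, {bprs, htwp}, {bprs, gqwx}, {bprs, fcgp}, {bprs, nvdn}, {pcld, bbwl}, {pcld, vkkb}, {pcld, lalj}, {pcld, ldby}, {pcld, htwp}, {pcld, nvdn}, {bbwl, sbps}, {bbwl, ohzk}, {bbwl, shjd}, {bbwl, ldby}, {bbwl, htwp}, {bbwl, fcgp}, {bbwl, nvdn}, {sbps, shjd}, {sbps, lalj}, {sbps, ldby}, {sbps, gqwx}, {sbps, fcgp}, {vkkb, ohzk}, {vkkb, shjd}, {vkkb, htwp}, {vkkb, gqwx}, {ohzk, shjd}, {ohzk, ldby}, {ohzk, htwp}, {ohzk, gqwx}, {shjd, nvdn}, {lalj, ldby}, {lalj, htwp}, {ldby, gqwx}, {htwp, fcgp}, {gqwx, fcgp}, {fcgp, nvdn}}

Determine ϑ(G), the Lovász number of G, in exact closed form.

N(sbps) = {ivfa, bgzm, bbwl, shjd, lalj, ldby, gqwx, fcgp}, |N(sbps)| = 8.
deg(nvdn) = 8; N(nvdn) = {qrpg, omep, ivfa, bprs, pcld, bbwl, shjd, fcgp}.
N(omep) = {qrpg, bgzm, pcld, vkkb, ldby, gqwx, fcgp, nvdn}, |N(omep)| = 8.
deg(bprs) = 8; N(bprs) = {qrpg, ivfa, ohzk, lalj, htwp, gqwx, fcgp, nvdn}.
deg(v) = 8 for all v (|V|=17); Paley(17): SR with (k,λ,μ)=(8,3,4).
A has 3 distinct eigenvalues ≈ [8.0, 1.56155, -2.56155].
ϑ = −N·λ_min/(λ_max−λ_min) = −17·(-sqrt(17)/2 - 1/2)/(8−(-sqrt(17)/2 - 1/2)) = sqrt(17).
= 4.12311… (decimal).

sqrt(17)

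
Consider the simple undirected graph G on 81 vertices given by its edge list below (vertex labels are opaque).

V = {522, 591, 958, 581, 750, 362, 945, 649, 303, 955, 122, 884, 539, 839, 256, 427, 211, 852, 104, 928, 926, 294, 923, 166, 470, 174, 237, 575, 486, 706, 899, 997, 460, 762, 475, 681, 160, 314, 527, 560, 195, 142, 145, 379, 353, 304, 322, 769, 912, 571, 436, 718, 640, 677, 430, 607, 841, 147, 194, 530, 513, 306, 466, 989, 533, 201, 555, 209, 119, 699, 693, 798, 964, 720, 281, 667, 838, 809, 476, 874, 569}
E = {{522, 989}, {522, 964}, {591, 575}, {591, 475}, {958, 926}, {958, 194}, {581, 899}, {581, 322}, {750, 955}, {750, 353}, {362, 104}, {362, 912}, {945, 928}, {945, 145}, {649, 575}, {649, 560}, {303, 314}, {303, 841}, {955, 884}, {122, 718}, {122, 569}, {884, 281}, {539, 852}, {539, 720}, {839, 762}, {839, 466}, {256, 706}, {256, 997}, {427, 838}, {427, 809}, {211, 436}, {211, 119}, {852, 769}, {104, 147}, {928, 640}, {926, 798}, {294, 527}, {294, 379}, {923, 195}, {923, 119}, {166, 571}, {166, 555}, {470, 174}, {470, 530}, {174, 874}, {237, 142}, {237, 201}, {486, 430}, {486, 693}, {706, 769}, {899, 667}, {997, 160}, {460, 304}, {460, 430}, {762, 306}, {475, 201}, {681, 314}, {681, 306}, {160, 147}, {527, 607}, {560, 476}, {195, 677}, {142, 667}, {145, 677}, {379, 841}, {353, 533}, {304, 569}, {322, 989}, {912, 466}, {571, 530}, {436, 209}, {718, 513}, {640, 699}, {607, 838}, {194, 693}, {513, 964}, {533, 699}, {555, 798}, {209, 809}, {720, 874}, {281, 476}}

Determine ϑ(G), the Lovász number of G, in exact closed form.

81*cos(pi/81)/(cos(pi/81) + 1)

N(513) = {718, 964}, |N(513)| = 2.
Vertex 256 has 2 neighbors: 706, 997.
Vertex 530 has 2 neighbors: 470, 571.
N(852) = {539, 769}, |N(852)| = 2.
2-regular, N=81; connected 2-regular on 81 ⇒ C_{81}.
spec(A) ≈ [2.0, 1.994, 1.976, 1.946, 1.904, 1.851, 1.787, 1.712, 1.627, 1.532, 1.428, 1.315, 1.194, 1.066, 0.932, 0.792, 0.647, 0.499, 0.347, 0.194, 0.039, -0.116, -0.271, -0.423, -0.574, -0.72, -0.863, -1.0, -1.131, -1.256, -1.372, -1.481, -1.581, -1.671, -1.751, -1.821, -1.879, -1.927, -1.963, -1.986, -1.998] (distinct, 3 d.p.).
ϑ = −N·λ_min/(λ_max−λ_min) = −81·(-2*cos(pi/81))/(2−(-2*cos(pi/81))) = 81*cos(pi/81)/(cos(pi/81) + 1).
= 40.48477… (decimal).
Check 40 ≤ 81*cos(pi/81)/(cos(pi/81) + 1) ≤ 41: both strict.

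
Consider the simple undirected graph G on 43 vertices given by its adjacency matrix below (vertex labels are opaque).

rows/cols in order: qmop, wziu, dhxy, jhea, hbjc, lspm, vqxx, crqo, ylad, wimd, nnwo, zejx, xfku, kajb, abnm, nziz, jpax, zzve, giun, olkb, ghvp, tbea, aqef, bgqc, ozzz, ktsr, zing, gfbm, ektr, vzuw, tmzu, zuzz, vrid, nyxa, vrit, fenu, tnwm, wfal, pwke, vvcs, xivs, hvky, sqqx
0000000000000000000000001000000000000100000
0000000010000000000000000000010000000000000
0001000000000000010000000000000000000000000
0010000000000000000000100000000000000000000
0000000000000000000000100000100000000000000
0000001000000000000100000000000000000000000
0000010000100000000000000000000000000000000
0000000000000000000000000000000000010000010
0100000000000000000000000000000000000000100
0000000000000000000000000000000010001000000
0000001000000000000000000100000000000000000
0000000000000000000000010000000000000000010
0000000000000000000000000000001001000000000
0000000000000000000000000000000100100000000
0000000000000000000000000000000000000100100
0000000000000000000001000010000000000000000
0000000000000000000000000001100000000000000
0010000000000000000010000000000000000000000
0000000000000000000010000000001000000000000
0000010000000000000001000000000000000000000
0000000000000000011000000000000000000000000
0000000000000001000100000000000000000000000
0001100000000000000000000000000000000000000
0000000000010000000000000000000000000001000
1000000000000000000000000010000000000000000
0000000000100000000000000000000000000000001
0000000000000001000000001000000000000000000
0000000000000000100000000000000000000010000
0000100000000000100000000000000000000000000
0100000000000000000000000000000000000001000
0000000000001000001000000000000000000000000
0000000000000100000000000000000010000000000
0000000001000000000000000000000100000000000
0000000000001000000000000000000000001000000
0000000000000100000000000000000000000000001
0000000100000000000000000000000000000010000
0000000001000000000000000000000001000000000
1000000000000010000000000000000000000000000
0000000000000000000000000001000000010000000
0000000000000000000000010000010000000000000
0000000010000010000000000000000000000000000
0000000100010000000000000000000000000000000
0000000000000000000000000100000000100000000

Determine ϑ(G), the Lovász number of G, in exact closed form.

43*cos(pi/43)/(cos(pi/43) + 1)

Vertex ektr has 2 neighbors: hbjc, jpax.
Vertex zejx has 2 neighbors: bgqc, hvky.
deg(olkb) = 2; N(olkb) = {lspm, tbea}.
Vertex wimd has 2 neighbors: vrid, tnwm.
G on 43 vertices is 2-regular; a single 43-cycle (edge-transitive).
Distinct eigenvalues (to 4 d.p.): [2.0, 1.9787, 1.9152, 1.8109, 1.668, 1.4895, 1.2793, 1.0419, 0.7822, 0.5059, 0.2187, -0.073, -0.3633, -0.6458, -0.9145, -1.1637, -1.3881, -1.583, -1.7441, -1.868, -1.9522, -1.9947].
Lovász: ϑ = −43(-2*cos(pi/43))/(2+-(-1)*2*cos(pi/43)) = 43*cos(pi/43)/(cos(pi/43) + 1).
= 21.4713… (decimal).
Sandwich: α(G)=21 ≤ ϑ(G)=43*cos(pi/43)/(cos(pi/43) + 1) ≤ χ(Ḡ)=22 (both strict).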